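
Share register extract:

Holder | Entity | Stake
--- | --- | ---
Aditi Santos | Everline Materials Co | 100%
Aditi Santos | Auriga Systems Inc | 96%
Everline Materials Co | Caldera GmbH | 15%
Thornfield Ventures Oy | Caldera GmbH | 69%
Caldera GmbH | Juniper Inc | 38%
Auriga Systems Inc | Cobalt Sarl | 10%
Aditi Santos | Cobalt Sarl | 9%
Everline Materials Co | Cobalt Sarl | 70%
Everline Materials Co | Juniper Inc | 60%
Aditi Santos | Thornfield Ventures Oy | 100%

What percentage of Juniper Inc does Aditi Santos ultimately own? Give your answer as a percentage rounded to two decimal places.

91.92%

Aditi reaches Juniper along 3 paths.
Via Everline: 100% × 60% = 60%.
Via Thornfield → Caldera: 100% × 69% × 38% = 26.22%.
Via Everline → Caldera: 100% × 15% × 38% = 5.7%.
Total: 60% + 26.22% + 5.7% = 91.92%.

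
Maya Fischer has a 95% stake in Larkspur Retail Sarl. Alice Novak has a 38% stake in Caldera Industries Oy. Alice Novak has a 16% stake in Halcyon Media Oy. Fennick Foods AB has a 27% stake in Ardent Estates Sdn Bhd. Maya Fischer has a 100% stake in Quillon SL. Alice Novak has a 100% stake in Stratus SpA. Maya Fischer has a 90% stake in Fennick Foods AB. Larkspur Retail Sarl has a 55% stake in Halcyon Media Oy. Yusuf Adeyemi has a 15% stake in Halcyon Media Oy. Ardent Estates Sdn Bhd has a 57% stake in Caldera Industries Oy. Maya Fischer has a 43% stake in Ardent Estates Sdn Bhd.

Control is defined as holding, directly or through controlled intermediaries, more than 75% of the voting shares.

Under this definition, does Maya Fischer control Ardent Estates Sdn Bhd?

Maya holds 95% of Larkspur, so Maya controls Larkspur.
Maya holds 90% of Fennick, so Maya controls Fennick.
Maya holds 100% of Quillon, so Maya controls Quillon.
In Ardent, Maya's side holds only 43% + 27% = 70%, not > 75%.
So Maya does not control Ardent.

No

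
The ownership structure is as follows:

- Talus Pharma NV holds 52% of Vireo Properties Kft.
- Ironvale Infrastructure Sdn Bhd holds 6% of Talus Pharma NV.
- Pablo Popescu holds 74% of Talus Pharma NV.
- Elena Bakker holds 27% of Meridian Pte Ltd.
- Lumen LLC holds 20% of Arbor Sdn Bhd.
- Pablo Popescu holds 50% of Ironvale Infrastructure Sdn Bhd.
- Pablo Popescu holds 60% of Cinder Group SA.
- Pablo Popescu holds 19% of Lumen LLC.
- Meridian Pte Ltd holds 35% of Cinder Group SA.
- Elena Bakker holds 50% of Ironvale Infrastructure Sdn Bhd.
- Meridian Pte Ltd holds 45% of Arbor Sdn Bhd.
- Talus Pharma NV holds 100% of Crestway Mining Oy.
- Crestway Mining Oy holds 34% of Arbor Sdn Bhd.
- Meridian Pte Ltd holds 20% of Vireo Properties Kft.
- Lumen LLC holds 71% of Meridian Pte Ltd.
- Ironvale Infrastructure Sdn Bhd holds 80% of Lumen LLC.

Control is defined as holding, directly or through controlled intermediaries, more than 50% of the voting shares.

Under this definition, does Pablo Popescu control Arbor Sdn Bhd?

No

Pablo holds 74% of Talus, so Pablo controls Talus.
Talus holds 100% of Crestway, so Pablo controls Crestway.
Pablo holds 60% of Cinder, so Pablo controls Cinder.
Talus holds 52% of Vireo, so Pablo controls Vireo.
In Arbor, Pablo's side holds only 34%, not > 50%.
So Pablo does not control Arbor.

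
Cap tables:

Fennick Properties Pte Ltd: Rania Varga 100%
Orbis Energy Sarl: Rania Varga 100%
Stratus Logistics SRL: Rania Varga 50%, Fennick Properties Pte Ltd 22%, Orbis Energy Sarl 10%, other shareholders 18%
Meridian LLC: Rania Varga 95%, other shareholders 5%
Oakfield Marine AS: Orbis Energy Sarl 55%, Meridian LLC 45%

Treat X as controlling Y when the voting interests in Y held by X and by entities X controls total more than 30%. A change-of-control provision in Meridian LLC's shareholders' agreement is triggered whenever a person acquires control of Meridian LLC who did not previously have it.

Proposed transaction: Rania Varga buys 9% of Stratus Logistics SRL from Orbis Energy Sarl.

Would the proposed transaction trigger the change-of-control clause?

No

The purchase adds only to Rania's holdings (Orbis's stake shrinks), so Rania is the only person who could newly come to control Meridian.
Rania holds 95% of Meridian, so Rania controls Meridian.
So Rania already controls Meridian before the transaction.
After the purchase, Rania's direct stake in Stratus rises to 50% + 9% = 59%, and Orbis's stake falls to 1%.
Rania controlled Meridian already, so this is not a new person acquiring control; every other person's position is unchanged or reduced.
No new person acquires control, so the clause is not triggered.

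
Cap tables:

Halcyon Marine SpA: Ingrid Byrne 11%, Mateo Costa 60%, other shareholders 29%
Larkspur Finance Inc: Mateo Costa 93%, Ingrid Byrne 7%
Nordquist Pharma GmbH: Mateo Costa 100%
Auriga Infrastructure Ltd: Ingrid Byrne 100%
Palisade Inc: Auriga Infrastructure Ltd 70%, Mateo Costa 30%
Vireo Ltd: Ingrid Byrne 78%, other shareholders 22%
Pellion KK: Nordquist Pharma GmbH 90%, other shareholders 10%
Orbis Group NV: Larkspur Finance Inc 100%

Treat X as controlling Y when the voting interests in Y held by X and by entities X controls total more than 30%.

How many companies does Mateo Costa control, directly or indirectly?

Mateo holds 60% of Halcyon, so Mateo controls Halcyon.
Mateo holds 93% of Larkspur, so Mateo controls Larkspur.
Mateo holds 100% of Nordquist, so Mateo controls Nordquist.
Nordquist holds 90% of Pellion, so Mateo controls Pellion.
Larkspur holds 100% of Orbis, so Mateo controls Orbis.
No other company's threshold is met.
Mateo controls 5 companies.

5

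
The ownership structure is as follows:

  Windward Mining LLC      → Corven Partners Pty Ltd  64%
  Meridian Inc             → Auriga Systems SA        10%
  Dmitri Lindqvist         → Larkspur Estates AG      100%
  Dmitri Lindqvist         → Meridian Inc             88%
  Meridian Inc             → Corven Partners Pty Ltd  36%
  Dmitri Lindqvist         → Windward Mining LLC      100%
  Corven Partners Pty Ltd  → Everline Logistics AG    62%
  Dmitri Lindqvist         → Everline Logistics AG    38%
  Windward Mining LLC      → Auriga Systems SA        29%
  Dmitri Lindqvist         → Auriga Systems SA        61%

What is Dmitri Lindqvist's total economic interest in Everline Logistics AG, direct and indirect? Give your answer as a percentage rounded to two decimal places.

97.32%

Dmitri reaches Everline along 3 paths.
Direct stake: 38% = 38%.
Via Meridian → Corven: 88% × 36% × 62% = 19.6416%.
Via Windward → Corven: 100% × 64% × 62% = 39.68%.
Total: 38% + 19.6416% + 39.68% = 97.3216%.
Rounded: 97.32%.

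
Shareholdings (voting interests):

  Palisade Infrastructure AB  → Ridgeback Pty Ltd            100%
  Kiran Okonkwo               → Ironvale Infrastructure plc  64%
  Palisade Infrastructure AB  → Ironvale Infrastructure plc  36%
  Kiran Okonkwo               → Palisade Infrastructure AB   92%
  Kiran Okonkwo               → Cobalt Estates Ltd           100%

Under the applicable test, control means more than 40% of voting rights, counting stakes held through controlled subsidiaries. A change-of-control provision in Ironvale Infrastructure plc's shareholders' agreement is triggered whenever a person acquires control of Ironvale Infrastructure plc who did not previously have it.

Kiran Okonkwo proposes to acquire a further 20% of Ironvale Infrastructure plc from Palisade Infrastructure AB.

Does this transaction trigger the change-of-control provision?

No

The purchase adds only to Kiran's holdings (Palisade's stake shrinks), so Kiran is the only person who could newly come to control Ironvale.
Kiran holds 92% of Palisade, so Kiran controls Palisade.
Palisade and Kiran together hold 36% + 64% = 100% of Ironvale, so Kiran controls Ironvale.
So Kiran already controls Ironvale before the transaction.
After the purchase, Kiran's direct stake in Ironvale rises to 64% + 20% = 84%, and Palisade's stake falls to 16%.
Kiran controlled Ironvale already, so this is not a new person acquiring control; every other person's position is unchanged or reduced.
No new person acquires control, so the clause is not triggered.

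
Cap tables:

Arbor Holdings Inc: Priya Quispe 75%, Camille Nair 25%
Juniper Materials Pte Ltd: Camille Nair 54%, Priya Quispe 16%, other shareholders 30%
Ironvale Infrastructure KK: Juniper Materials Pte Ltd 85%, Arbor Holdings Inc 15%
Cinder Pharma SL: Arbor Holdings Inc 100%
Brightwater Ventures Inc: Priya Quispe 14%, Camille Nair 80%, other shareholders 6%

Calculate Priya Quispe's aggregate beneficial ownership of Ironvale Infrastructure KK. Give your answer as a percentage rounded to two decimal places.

Priya reaches Ironvale along 2 paths.
Via Juniper: 16% × 85% = 13.6%.
Via Arbor: 75% × 15% = 11.25%.
Total: 13.6% + 11.25% = 24.85%.

24.85%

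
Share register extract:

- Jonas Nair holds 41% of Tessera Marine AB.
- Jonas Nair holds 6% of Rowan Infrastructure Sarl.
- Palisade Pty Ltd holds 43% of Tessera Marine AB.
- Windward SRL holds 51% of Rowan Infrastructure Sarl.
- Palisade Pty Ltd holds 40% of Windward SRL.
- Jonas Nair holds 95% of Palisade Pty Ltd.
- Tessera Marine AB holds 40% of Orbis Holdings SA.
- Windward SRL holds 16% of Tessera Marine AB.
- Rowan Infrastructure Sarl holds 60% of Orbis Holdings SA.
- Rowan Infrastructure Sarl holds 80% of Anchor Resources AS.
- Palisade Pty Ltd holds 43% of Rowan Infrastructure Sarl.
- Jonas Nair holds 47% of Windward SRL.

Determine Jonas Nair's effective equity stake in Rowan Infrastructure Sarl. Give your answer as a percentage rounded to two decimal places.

90.20%

Jonas reaches Rowan along 4 paths.
Via Palisade: 95% × 43% = 40.85%.
Direct stake: 6% = 6%.
Via Windward: 47% × 51% = 23.97%.
Via Palisade → Windward: 95% × 40% × 51% = 19.38%.
Total: 40.85% + 6% + 23.97% + 19.38% = 90.2%.
Rounded: 90.20%.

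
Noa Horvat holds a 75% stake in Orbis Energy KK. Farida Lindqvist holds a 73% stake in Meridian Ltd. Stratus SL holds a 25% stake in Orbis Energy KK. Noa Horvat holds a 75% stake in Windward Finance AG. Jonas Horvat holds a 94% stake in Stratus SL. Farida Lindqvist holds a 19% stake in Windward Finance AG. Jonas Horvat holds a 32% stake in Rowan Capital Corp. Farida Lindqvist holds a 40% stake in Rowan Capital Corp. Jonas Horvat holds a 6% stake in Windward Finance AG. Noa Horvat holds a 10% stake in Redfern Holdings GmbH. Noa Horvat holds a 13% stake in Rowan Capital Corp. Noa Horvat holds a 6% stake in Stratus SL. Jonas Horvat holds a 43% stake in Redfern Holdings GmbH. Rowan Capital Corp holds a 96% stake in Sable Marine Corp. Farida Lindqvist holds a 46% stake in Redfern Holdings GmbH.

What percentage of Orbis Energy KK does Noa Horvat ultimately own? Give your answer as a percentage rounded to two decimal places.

76.50%

Noa reaches Orbis along 2 paths.
Via Stratus: 6% × 25% = 1.5%.
Direct stake: 75% = 75%.
Total: 1.5% + 75% = 76.5%.
Rounded: 76.50%.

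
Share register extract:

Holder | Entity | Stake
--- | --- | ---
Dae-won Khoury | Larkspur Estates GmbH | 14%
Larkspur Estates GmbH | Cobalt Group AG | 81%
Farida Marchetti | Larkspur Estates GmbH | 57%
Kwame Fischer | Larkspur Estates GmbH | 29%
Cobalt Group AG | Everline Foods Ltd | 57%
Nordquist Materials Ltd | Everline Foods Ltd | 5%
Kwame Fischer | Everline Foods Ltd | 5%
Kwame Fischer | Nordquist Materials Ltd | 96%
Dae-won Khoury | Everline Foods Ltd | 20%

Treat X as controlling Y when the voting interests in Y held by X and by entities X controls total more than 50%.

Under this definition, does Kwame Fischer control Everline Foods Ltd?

No

Kwame holds 96% of Nordquist, so Kwame controls Nordquist.
In Everline, Kwame's side holds only 5% + 5% = 10%, not > 50%.
So Kwame does not control Everline.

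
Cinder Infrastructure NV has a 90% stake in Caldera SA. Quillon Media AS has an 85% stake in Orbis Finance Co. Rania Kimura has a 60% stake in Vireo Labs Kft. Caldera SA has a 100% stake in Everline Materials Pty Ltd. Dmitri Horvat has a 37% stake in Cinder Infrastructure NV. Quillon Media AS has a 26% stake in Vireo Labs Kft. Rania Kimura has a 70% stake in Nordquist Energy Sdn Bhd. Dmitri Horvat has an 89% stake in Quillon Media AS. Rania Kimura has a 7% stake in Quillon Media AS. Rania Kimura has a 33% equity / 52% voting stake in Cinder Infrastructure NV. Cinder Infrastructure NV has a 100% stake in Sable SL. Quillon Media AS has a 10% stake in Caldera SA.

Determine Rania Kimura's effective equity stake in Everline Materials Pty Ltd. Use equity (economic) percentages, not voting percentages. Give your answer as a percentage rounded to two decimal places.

30.40%

Rania reaches Everline along 2 paths.
Via Quillon → Caldera: 7% × 10% × 100% = 0.7%.
Via Cinder → Caldera: 33% × 90% × 100% = 29.7%.
Total: 0.7% + 29.7% = 30.4%.
Rounded: 30.40%.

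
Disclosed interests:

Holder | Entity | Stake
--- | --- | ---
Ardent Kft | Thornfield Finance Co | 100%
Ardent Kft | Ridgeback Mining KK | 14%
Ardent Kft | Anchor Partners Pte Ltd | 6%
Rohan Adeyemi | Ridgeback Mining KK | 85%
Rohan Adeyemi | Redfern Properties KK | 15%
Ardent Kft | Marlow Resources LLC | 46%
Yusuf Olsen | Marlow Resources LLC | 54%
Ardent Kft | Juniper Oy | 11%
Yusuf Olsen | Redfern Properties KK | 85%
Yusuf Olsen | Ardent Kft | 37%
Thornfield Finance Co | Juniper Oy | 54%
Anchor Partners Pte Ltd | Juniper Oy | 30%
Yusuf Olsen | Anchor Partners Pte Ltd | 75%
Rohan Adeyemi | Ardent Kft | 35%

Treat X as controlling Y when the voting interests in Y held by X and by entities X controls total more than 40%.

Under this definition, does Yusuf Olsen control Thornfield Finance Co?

No

Yusuf holds 85% of Redfern, so Yusuf controls Redfern.
Yusuf holds 75% of Anchor, so Yusuf controls Anchor.
Yusuf holds 54% of Marlow, so Yusuf controls Marlow.
Neither Yusuf nor any entity Yusuf controls holds any voting interest in Thornfield.
So Yusuf does not control Thornfield.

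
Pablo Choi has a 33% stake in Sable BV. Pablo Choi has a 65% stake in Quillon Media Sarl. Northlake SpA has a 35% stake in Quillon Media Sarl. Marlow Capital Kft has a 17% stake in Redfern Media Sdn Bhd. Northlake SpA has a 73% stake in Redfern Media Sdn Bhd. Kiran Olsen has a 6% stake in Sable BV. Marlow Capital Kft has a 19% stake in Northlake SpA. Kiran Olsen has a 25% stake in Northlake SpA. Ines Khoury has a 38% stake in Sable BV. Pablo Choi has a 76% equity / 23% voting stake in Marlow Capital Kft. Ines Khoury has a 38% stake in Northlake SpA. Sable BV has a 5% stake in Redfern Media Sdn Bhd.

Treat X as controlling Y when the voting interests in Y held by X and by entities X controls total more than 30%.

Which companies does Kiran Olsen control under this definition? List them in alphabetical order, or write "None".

None

Kiran's largest direct stake is 25% in Northlake, which does not meet the threshold.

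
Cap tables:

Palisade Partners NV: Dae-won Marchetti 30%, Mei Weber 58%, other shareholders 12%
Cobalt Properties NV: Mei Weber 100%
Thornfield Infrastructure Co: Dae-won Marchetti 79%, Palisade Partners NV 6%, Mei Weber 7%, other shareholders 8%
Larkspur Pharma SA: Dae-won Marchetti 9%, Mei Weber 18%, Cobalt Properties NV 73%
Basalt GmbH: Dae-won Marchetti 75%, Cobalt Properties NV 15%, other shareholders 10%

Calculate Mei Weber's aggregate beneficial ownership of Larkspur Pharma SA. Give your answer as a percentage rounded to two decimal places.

91.00%

Mei reaches Larkspur along 2 paths.
Direct stake: 18% = 18%.
Via Cobalt: 100% × 73% = 73%.
Total: 18% + 73% = 91%.
Rounded: 91.00%.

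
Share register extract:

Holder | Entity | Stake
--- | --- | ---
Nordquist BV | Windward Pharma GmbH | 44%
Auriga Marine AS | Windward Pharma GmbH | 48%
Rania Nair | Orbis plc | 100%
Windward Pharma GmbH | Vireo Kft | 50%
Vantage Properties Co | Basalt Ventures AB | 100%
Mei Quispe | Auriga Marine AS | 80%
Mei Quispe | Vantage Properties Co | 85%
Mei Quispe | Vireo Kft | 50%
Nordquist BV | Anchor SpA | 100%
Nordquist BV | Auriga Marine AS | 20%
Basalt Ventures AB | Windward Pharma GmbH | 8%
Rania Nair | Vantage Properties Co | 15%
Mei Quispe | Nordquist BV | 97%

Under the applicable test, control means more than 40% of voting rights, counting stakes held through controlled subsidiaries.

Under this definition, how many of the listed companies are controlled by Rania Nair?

1

Rania holds 100% of Orbis, so Rania controls Orbis.
No other company's threshold is met.
Rania controls 1 company.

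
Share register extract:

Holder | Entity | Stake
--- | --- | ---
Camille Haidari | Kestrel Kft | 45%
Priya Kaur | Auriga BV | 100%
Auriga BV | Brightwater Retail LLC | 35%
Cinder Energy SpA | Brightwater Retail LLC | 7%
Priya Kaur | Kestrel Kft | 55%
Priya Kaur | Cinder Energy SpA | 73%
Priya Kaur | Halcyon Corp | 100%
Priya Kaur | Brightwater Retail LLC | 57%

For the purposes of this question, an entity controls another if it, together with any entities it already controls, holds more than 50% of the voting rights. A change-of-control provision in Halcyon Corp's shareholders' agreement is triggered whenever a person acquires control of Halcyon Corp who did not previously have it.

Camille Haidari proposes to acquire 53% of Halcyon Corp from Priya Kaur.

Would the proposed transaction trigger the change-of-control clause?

The purchase adds only to Camille's holdings (Priya's stake shrinks), so Camille is the only person who could newly come to control Halcyon.
Camille's largest direct stake is 45% in Kestrel, which does not meet the threshold, so Camille controls no company.
Neither Camille nor any entity Camille controls holds any voting interest in Halcyon.
So before the transaction, Camille does not control Halcyon.
After the purchase, Camille holds 53% of Halcyon directly, and Priya's stake falls to 47%.
Camille holds 53% of Halcyon, so Camille controls Halcyon.
Camille did not control Halcyon before and does after, so the clause is triggered.

Yes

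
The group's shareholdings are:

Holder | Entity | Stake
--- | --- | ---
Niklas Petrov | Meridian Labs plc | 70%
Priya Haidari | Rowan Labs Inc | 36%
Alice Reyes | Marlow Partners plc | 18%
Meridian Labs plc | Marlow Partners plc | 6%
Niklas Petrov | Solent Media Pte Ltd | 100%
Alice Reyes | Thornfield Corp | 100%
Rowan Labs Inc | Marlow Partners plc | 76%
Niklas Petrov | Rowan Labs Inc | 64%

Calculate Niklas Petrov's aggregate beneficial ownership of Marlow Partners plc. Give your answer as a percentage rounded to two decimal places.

52.84%

Niklas reaches Marlow along 2 paths.
Via Meridian: 70% × 6% = 4.2%.
Via Rowan: 64% × 76% = 48.64%.
Total: 4.2% + 48.64% = 52.84%.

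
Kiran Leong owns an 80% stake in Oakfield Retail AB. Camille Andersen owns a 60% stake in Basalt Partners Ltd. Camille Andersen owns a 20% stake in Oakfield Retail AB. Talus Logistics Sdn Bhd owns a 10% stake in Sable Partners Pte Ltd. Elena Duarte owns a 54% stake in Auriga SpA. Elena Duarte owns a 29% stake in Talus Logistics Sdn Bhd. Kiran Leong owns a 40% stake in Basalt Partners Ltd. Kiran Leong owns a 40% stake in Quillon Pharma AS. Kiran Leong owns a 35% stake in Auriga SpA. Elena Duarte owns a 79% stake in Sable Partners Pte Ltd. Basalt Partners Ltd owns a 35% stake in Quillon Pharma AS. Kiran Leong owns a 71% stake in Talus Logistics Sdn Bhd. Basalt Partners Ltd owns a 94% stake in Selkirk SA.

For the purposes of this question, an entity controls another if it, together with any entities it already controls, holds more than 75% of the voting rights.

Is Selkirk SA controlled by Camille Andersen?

No

Camille's largest direct stake is 60% in Basalt, which does not meet the threshold, so Camille controls no company.
Neither Camille nor any entity Camille controls holds any voting interest in Selkirk.
So Camille does not control Selkirk.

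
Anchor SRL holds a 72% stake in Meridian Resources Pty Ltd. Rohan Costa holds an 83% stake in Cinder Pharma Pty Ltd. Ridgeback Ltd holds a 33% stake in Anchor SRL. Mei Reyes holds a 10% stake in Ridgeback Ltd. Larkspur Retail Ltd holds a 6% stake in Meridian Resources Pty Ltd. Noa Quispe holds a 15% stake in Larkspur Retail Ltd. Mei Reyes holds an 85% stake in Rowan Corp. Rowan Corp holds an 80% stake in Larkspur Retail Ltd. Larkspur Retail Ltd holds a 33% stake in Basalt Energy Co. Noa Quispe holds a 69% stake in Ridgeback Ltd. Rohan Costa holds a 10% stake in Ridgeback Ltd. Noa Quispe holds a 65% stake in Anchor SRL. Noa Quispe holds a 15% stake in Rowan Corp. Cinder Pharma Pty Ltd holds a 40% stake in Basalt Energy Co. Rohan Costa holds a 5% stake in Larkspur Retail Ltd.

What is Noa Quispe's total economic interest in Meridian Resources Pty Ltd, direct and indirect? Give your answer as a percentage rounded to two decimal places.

Noa reaches Meridian along 4 paths.
Via Larkspur: 15% × 6% = 0.9%.
Via Rowan → Larkspur: 15% × 80% × 6% = 0.72%.
Via Ridgeback → Anchor: 69% × 33% × 72% = 16.3944%.
Via Anchor: 65% × 72% = 46.8%.
Total: 0.9% + 0.72% + 16.3944% + 46.8% = 64.8144%.
Rounded: 64.81%.

64.81%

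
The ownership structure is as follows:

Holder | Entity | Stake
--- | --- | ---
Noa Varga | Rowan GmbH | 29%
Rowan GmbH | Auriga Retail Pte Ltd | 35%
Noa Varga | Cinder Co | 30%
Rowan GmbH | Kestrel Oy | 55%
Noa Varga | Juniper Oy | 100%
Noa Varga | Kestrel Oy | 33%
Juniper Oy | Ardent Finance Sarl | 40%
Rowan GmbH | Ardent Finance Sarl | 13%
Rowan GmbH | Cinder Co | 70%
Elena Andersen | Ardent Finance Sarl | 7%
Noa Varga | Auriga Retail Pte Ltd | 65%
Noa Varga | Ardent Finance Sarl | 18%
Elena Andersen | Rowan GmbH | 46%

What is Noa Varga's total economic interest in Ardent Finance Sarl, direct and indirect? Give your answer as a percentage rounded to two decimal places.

Noa reaches Ardent along 3 paths.
Direct stake: 18% = 18%.
Via Juniper: 100% × 40% = 40%.
Via Rowan: 29% × 13% = 3.77%.
Total: 18% + 40% + 3.77% = 61.77%.

61.77%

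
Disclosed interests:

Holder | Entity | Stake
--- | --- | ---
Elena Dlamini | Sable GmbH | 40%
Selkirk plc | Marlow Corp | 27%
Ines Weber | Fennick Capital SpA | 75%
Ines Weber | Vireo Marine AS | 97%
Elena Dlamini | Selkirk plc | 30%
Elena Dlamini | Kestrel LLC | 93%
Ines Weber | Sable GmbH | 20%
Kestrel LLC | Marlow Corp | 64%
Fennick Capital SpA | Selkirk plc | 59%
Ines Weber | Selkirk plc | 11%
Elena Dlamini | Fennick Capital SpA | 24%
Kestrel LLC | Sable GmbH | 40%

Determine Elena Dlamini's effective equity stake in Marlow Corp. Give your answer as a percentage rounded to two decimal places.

71.44%

Elena reaches Marlow along 3 paths.
Via Fennick → Selkirk: 24% × 59% × 27% = 3.8232%.
Via Selkirk: 30% × 27% = 8.1%.
Via Kestrel: 93% × 64% = 59.52%.
Total: 3.8232% + 8.1% + 59.52% = 71.4432%.
Rounded: 71.44%.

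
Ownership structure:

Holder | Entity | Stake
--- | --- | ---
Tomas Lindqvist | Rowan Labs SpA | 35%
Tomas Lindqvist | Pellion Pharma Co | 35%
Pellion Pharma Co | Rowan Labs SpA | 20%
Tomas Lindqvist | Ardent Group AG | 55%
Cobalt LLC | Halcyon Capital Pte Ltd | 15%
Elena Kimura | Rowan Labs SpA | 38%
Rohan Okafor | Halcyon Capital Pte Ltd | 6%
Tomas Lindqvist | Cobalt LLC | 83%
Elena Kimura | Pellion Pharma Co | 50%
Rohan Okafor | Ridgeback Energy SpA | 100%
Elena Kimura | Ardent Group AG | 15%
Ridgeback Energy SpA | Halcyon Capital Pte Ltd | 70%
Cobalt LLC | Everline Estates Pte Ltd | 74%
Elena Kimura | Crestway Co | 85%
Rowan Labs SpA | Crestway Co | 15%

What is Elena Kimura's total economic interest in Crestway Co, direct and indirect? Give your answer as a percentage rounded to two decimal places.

92.20%

Elena reaches Crestway along 3 paths.
Via Pellion → Rowan: 50% × 20% × 15% = 1.5%.
Via Rowan: 38% × 15% = 5.7%.
Direct stake: 85% = 85%.
Total: 1.5% + 5.7% + 85% = 92.2%.
Rounded: 92.20%.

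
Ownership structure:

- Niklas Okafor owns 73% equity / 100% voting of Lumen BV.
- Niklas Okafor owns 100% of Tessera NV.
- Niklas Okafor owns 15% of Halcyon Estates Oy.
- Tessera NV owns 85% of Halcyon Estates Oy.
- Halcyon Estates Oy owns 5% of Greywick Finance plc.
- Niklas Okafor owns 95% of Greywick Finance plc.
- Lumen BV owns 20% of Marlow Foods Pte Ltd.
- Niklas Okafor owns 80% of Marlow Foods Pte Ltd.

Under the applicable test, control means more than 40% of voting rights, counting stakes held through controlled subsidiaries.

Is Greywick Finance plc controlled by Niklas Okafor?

Niklas holds 100% of Tessera, so Niklas controls Tessera.
Niklas and Tessera together hold 15% + 85% = 100% of Halcyon, so Niklas controls Halcyon.
Niklas and Halcyon together hold 95% + 5% = 100% of Greywick, so Niklas controls Greywick.

Yes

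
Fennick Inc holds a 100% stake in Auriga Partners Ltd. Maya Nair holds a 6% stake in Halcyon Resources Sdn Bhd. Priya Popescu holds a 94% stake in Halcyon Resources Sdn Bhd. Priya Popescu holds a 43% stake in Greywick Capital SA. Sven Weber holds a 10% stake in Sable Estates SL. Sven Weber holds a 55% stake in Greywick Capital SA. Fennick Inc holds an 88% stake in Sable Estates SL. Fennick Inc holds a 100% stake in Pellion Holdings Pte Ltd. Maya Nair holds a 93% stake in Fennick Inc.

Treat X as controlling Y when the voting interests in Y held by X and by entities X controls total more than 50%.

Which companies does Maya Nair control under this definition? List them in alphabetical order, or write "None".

Auriga Partners Ltd, Fennick Inc, Pellion Holdings Pte Ltd, Sable Estates SL

Maya holds 93% of Fennick, so Maya controls Fennick.
Fennick holds 88% of Sable, so Maya controls Sable.
Fennick holds 100% of Pellion, so Maya controls Pellion.
Fennick holds 100% of Auriga, so Maya controls Auriga.
No other company's threshold is met.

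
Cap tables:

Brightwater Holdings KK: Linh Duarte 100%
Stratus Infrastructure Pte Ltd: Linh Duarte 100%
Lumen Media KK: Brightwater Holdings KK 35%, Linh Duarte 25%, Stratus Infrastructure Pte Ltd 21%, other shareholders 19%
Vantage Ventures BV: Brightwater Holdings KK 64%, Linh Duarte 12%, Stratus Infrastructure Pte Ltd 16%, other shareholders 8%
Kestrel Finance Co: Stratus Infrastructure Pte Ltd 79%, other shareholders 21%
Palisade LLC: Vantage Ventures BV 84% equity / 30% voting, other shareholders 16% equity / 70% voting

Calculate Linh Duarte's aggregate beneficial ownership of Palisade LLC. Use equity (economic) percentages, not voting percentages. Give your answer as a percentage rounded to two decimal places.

77.28%

Linh reaches Palisade along 3 paths.
Via Brightwater → Vantage: 100% × 64% × 84% = 53.76%.
Via Vantage: 12% × 84% = 10.08%.
Via Stratus → Vantage: 100% × 16% × 84% = 13.44%.
Total: 53.76% + 10.08% + 13.44% = 77.28%.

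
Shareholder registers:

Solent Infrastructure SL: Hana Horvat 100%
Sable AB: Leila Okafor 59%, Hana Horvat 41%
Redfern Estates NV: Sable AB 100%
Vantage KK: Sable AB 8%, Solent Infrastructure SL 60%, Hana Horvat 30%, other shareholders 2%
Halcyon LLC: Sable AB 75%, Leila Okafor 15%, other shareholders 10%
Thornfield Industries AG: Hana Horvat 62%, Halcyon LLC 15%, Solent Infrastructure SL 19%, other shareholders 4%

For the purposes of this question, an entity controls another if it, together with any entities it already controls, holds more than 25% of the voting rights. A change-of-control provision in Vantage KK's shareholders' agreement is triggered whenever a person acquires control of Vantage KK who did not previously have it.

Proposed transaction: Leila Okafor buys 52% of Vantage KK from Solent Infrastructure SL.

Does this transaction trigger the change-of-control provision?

Yes

The purchase adds only to Leila's holdings (Solent's stake shrinks), so Leila is the only person who could newly come to control Vantage.
Leila holds 59% of Sable, so Leila controls Sable.
Sable holds 100% of Redfern, so Leila controls Redfern.
Sable and Leila together hold 75% + 15% = 90% of Halcyon, so Leila controls Halcyon.
In Vantage, Leila's side holds only 8%, not > 25%.
So before the transaction, Leila does not control Vantage.
After the purchase, Leila holds 52% of Vantage directly, and Solent's stake falls to 8%.
Sable and Leila together hold 8% + 52% = 60% of Vantage, so Leila controls Vantage.
Leila did not control Vantage before and does after, so the clause is triggered.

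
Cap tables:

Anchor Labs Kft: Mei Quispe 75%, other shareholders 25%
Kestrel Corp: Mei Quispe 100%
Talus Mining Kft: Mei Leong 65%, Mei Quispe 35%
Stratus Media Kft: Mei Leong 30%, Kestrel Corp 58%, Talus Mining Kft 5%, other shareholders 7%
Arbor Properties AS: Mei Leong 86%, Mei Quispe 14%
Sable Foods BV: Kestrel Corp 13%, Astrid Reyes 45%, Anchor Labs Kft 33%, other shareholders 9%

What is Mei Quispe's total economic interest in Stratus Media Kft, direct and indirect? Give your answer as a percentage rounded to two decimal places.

Mei Quispe reaches Stratus along 2 paths.
Via Kestrel: 100% × 58% = 58%.
Via Talus: 35% × 5% = 1.75%.
Total: 58% + 1.75% = 59.75%.

59.75%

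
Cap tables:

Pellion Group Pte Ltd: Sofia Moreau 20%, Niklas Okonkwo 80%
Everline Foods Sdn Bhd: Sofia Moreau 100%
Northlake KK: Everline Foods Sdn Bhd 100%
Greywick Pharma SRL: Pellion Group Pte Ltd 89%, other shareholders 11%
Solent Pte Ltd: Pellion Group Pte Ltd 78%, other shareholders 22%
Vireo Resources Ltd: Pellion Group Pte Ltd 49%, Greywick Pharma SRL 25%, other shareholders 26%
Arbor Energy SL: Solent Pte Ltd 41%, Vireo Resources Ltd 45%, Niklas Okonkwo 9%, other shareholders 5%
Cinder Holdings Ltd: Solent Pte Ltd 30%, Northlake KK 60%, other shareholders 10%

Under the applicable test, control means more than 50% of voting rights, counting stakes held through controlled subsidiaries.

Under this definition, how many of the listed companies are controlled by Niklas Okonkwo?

5

Niklas holds 80% of Pellion, so Niklas controls Pellion.
Pellion holds 89% of Greywick, so Niklas controls Greywick.
Pellion holds 78% of Solent, so Niklas controls Solent.
Pellion and Greywick together hold 49% + 25% = 74% of Vireo, so Niklas controls Vireo.
Solent and Vireo and Niklas together hold 41% + 45% + 9% = 95% of Arbor, so Niklas controls Arbor.
No other company's threshold is met.
Niklas controls 5 companies.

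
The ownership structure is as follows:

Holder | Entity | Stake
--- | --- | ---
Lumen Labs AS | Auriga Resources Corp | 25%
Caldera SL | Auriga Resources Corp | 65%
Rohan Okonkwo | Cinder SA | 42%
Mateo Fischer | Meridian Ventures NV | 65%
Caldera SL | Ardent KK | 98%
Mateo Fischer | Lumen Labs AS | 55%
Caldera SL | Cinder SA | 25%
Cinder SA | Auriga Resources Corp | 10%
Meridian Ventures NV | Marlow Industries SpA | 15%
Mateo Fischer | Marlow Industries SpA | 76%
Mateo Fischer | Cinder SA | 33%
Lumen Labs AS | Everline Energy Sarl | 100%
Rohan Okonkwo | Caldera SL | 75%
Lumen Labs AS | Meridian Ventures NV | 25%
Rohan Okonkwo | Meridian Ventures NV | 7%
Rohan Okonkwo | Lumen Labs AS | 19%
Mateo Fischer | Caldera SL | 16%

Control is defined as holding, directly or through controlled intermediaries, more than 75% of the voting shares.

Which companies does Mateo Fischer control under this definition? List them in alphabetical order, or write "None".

Marlow Industries SpA

Mateo holds 76% of Marlow, so Mateo controls Marlow.
No other company's threshold is met.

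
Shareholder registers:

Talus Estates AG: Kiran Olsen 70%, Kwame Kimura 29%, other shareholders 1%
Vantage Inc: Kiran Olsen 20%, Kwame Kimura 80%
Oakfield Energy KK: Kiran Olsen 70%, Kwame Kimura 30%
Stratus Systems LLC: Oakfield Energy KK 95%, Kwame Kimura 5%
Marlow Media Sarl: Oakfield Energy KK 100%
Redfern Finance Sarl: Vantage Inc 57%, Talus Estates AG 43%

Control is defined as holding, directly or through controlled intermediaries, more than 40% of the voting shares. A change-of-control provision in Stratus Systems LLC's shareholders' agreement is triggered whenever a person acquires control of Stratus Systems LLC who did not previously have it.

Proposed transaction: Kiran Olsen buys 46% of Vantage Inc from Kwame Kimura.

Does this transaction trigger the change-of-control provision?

No

The purchase adds only to Kiran's holdings (Kwame's stake shrinks), so Kiran is the only person who could newly come to control Stratus.
Kiran holds 70% of Oakfield, so Kiran controls Oakfield.
Oakfield holds 95% of Stratus, so Kiran controls Stratus.
So Kiran already controls Stratus before the transaction.
After the purchase, Kiran's direct stake in Vantage rises to 20% + 46% = 66%, and Kwame's stake falls to 34%.
Kiran controlled Stratus already, so this is not a new person acquiring control; every other person's position is unchanged or reduced.
No new person acquires control, so the clause is not triggered.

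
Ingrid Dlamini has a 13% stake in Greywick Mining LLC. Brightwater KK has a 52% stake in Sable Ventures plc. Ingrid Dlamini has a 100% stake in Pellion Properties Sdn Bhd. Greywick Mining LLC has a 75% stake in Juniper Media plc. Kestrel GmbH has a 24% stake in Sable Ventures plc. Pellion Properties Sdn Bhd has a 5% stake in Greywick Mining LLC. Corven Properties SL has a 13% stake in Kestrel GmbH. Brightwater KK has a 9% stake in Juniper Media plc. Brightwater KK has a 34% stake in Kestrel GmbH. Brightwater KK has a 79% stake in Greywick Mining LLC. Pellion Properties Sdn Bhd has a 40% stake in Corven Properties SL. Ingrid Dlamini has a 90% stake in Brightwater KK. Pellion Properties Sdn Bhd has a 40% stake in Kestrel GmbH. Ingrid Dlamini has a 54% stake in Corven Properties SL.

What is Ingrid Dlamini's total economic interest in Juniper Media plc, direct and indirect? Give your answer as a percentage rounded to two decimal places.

74.93%

Ingrid reaches Juniper along 4 paths.
Via Brightwater → Greywick: 90% × 79% × 75% = 53.325%.
Via Pellion → Greywick: 100% × 5% × 75% = 3.75%.
Via Greywick: 13% × 75% = 9.75%.
Via Brightwater: 90% × 9% = 8.1%.
Total: 53.325% + 3.75% + 9.75% + 8.1% = 74.925%.
Rounded: 74.93%.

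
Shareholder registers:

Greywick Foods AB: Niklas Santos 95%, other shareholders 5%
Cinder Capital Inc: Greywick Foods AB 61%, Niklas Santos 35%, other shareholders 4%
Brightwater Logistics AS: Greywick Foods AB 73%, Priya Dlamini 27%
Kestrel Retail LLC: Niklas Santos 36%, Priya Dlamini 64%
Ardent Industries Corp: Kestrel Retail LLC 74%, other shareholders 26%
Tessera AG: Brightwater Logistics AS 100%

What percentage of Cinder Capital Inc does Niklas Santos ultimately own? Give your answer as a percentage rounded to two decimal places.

92.95%

Niklas reaches Cinder along 2 paths.
Via Greywick: 95% × 61% = 57.95%.
Direct stake: 35% = 35%.
Total: 57.95% + 35% = 92.95%.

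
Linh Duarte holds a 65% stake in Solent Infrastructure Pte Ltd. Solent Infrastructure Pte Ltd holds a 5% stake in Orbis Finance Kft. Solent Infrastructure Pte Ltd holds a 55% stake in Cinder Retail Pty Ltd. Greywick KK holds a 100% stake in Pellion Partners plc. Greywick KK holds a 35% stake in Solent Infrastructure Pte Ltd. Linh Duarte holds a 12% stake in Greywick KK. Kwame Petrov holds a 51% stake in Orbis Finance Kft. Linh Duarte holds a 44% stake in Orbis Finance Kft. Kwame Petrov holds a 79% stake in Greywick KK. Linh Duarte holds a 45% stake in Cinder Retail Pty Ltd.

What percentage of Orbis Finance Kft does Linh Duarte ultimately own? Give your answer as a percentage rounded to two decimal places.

Linh reaches Orbis along 3 paths.
Via Greywick → Solent: 12% × 35% × 5% = 0.21%.
Via Solent: 65% × 5% = 3.25%.
Direct stake: 44% = 44%.
Total: 0.21% + 3.25% + 44% = 47.46%.

47.46%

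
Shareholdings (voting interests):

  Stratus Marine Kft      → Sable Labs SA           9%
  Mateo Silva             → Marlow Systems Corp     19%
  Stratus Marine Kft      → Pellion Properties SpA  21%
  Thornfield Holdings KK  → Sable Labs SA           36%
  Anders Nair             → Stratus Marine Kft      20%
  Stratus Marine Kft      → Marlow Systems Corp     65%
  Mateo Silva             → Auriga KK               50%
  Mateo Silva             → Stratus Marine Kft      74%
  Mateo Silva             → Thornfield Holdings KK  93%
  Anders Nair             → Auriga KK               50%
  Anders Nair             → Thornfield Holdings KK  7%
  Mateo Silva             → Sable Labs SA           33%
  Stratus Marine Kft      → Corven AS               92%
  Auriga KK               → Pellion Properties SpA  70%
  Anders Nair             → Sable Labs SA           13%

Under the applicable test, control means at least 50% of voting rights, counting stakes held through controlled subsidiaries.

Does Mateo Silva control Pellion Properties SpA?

Yes

Mateo holds 50% of Auriga, so Mateo controls Auriga.
Mateo holds 74% of Stratus, so Mateo controls Stratus.
Stratus and Auriga together hold 21% + 70% = 91% of Pellion, so Mateo controls Pellion.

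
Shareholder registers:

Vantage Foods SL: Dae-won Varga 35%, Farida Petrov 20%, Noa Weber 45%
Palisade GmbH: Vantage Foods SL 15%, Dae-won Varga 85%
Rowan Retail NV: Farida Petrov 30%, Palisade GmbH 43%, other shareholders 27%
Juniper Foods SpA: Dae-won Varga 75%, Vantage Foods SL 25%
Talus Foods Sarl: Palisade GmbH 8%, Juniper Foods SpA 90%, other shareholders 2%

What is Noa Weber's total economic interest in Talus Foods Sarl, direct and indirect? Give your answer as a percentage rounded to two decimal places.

10.67%

Noa reaches Talus along 2 paths.
Via Vantage → Palisade: 45% × 15% × 8% = 0.54%.
Via Vantage → Juniper: 45% × 25% × 90% = 10.125%.
Total: 0.54% + 10.125% = 10.665%.
Rounded: 10.67%.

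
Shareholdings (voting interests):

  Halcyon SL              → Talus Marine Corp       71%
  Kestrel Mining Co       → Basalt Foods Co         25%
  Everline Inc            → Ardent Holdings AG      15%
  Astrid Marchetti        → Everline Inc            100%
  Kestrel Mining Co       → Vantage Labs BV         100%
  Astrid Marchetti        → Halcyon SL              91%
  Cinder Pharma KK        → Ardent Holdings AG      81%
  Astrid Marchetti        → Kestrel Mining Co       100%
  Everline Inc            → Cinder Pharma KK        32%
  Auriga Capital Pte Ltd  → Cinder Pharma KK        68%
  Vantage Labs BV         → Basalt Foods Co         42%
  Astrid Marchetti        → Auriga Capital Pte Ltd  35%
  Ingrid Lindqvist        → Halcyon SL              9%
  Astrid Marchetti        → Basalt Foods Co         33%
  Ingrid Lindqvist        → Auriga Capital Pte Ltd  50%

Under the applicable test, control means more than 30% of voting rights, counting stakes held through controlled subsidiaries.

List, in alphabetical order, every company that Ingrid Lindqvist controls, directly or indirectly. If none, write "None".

Ingrid holds 50% of Auriga, so Ingrid controls Auriga.
Auriga holds 68% of Cinder, so Ingrid controls Cinder.
Cinder holds 81% of Ardent, so Ingrid controls Ardent.
No other company's threshold is met.

Ardent Holdings AG, Auriga Capital Pte Ltd, Cinder Pharma KK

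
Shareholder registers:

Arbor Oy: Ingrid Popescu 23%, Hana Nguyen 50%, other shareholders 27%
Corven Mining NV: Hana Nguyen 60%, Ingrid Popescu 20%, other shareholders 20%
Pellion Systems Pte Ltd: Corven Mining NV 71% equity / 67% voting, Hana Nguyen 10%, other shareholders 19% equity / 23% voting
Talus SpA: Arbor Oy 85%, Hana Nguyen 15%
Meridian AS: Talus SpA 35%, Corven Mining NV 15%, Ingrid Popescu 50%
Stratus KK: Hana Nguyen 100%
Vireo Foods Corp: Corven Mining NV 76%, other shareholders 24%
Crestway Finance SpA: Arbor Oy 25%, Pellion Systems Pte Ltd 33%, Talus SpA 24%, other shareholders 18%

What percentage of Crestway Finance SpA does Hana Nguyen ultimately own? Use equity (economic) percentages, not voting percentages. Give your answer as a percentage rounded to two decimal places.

43.66%

Hana reaches Crestway along 5 paths.
Via Arbor: 50% × 25% = 12.5%.
Via Corven → Pellion: 60% × 71% × 33% = 14.058%.
Via Pellion: 10% × 33% = 3.3%.
Via Arbor → Talus: 50% × 85% × 24% = 10.2%.
Via Talus: 15% × 24% = 3.6%.
Total: 12.5% + 14.058% + 3.3% + 10.2% + 3.6% = 43.658%.
Rounded: 43.66%.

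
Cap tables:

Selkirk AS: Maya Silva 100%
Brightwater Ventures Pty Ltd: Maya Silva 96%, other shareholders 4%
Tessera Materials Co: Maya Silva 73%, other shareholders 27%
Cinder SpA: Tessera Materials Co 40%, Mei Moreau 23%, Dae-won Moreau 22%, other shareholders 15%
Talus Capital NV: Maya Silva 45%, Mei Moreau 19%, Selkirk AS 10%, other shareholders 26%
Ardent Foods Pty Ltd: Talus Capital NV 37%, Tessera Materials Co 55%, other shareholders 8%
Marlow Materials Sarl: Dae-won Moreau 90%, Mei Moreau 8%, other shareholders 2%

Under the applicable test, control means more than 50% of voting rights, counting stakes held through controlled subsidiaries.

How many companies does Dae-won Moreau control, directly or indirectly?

Dae-won holds 90% of Marlow, so Dae-won controls Marlow.
No other company's threshold is met.
Dae-won controls 1 company.

1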